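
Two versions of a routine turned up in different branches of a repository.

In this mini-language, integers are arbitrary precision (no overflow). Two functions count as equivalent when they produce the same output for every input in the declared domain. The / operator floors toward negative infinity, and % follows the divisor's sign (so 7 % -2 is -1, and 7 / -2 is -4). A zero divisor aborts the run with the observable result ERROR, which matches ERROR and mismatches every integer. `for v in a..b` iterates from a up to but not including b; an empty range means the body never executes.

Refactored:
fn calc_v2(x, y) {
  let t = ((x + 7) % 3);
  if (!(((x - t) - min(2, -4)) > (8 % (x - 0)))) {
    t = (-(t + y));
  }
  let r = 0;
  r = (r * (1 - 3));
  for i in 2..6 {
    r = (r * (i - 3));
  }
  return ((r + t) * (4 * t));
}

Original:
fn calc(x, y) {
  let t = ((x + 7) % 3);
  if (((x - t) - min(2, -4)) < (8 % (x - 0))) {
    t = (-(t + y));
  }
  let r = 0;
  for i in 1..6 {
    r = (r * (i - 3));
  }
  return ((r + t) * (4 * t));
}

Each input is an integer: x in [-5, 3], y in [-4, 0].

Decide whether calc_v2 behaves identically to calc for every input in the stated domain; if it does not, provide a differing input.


Run the pair on x=-4, y=-4.
calc: t=0, then (((x - t) - min(2, -4)) < (8 % (x - 0))) is false, then r=0, then (i=1), then r=0, then (i=2), then r=0, then (i=3), then r=0, then (i=4), then r=0, then (i=5), then r=0, then returns 0
calc_v2: t=0, then (!(((x - t) - min(2, -4)) > (8 % (x - 0)))) is true, then t=4, then r=0, then r=0, then (i=2), then r=0, then (i=3), then r=0, then (i=4), then r=0, then (i=5), then r=0, then returns 64
0 != 64, so the rewrite changes behavior.
verdict: not equivalent; witness: x=-4, y=-4


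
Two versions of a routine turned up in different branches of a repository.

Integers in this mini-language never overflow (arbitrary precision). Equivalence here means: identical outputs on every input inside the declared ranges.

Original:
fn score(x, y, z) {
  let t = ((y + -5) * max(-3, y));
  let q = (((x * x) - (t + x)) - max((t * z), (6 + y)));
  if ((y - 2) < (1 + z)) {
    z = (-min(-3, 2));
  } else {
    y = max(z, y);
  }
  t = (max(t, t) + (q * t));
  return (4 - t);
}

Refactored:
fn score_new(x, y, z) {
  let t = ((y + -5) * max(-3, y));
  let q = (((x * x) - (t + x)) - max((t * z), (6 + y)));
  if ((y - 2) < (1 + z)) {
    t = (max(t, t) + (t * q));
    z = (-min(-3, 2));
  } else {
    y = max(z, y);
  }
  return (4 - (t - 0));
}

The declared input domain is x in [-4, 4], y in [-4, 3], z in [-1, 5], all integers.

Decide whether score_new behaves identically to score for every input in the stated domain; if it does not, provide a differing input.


Not equivalent: x=-4, y=2, z=-1 separates them (118 vs 10).
score: t := -6 | q := 18 | ((y - 2) < (1 + z)): false | y := 2 | t := -114 | result 118
score_new: t := -6 | q := 18 | ((y - 2) < (1 + z)): false | y := 2 | result 10
verdict: not equivalent; witness: x=-4, y=2, z=-1


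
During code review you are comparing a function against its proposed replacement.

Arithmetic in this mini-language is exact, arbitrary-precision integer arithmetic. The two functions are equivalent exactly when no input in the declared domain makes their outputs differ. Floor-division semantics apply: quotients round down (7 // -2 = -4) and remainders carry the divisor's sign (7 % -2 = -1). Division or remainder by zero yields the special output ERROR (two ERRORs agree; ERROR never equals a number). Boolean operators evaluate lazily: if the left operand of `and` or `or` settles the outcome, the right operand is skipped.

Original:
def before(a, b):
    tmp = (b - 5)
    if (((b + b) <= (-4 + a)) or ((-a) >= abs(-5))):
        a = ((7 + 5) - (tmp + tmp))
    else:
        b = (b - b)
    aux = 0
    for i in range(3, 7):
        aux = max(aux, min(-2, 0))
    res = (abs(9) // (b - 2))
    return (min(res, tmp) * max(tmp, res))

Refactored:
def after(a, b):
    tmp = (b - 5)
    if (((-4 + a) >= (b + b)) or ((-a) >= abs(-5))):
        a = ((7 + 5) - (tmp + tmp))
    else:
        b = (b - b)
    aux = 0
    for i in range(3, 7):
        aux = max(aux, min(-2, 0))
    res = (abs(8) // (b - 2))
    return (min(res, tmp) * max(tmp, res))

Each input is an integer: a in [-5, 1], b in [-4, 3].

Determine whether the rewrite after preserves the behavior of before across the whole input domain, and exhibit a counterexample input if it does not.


Run the pair on a=-5, b=-2.
before: tmp becomes -7; next (((b + b) <= (-4 + a)) or ((-a) >= abs(-5))) evaluates to true; next a becomes 26; next aux becomes 0; next at i=3:; next aux becomes 0; next at i=4:; next aux becomes 0; next at i=5:; next aux becomes 0; next at i=6:; next aux becomes 0; next res becomes -3; next final value 21
after: tmp becomes -7; next (((-4 + a) >= (b + b)) or ((-a) >= abs(-5))) evaluates to true; next a becomes 26; next aux becomes 0; next at i=3:; next aux becomes 0; next at i=4:; next aux becomes 0; next at i=5:; next aux becomes 0; next at i=6:; next aux becomes 0; next res becomes -2; next final value 14
21 vs 14 — the two versions disagree here.
verdict: not equivalent; witness: a=-5, b=-2


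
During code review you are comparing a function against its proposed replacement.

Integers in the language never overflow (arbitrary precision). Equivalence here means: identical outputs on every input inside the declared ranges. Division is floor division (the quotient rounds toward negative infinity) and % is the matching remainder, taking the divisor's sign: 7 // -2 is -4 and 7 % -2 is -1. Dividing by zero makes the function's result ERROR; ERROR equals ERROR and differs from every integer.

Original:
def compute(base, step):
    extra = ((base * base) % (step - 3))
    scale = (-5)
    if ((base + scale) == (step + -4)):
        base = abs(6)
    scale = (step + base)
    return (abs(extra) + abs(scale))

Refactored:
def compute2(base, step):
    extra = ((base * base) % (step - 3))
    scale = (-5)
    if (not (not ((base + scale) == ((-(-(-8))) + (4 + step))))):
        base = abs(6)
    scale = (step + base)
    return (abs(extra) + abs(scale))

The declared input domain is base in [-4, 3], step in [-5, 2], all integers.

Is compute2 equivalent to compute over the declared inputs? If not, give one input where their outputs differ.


Changes here: constant usage differs; boolean connective usage differs; arithmetic usage differs; the full 64-point sweep finds no disagreement.
verdict: equivalent


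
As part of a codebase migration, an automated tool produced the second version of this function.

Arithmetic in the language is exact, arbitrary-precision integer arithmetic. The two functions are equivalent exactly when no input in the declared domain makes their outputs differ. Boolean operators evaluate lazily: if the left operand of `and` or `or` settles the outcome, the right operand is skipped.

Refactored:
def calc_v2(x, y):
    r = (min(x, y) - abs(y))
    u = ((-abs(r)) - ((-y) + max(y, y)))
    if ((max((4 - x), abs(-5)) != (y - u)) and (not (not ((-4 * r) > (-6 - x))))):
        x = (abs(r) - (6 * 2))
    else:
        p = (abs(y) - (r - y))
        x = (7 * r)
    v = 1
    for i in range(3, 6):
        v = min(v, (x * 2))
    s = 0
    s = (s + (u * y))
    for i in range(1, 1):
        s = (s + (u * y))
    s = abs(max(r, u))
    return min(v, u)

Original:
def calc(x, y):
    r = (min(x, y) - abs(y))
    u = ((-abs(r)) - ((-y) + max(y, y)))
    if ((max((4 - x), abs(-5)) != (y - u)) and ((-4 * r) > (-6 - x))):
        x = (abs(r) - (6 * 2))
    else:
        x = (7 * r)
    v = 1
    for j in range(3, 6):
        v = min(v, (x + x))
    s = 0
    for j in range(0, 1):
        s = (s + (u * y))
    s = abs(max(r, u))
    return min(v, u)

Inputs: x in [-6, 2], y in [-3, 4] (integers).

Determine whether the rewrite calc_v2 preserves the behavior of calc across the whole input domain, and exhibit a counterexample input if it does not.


Side by side, the visible changes include: min/max/abs usage differs; also constant usage differs; also local variable names differ; also loop structure differs; also arithmetic usage differs; also statement counts differ; also boolean connective usage differs.
Tracing x=1, y=-1: calc: r = -2; u = -2; ((max((4 - x), abs(-5)) != (y - u)) and ((-4 * r) > (-6 - x))) -> true; x = -10; v = 1; [j=3]; v = -20; [j=4]; v = -20; [j=5]; v = -20; s = 0; [j=0]; s = 2; s = 2; return -20 | calc_v2: r = -2; u = -2; ((max((4 - x), abs(-5)) != (y - u)) and (not (not ((-4 * r) > (-6 - x))))) -> true; x = -10; v = 1; [i=3]; v = -20; [i=4]; v = -20; [i=5]; v = -20; s = 0; s = 2; the i loop: no iterations; s = 2; return -20 — matching result -20.
Across all 72 domain points the two functions coincide.
verdict: equivalent


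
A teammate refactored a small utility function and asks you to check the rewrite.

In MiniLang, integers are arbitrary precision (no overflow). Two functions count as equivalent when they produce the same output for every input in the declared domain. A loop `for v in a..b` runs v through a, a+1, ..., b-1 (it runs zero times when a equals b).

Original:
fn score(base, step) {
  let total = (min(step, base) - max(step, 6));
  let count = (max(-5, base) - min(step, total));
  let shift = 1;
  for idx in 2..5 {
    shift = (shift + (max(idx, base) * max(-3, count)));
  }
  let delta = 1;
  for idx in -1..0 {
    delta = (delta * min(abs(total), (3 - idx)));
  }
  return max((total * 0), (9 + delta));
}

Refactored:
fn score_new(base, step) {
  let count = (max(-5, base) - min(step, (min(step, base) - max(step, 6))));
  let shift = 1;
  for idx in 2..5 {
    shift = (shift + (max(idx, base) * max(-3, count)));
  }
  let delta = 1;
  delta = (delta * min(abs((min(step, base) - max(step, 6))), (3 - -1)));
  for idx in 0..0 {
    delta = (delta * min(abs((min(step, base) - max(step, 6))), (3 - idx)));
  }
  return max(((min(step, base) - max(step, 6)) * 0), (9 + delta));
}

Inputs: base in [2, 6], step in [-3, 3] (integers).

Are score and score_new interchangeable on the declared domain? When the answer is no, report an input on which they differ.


This is a faithful refactor — local variable names differ; min/max/abs usage differs; constant usage differs; loop structure differs; arithmetic usage differs, but the computed results match everywhere.
Tracing base=3, step=2: score: total := -4 | count := 7 | shift := 1 | iter idx=2: | shift := 22 | iter idx=3: | shift := 43 | iter idx=4: | shift := 71 | delta := 1 | iter idx=-1: | delta := 4 | result 13 | score_new: count := 7 | shift := 1 | iter idx=2: | shift := 22 | iter idx=3: | shift := 43 | iter idx=4: | shift := 71 | delta := 1 | delta := 4 | loop over idx: empty range | result 13 — matching result 13.
Every one of the 35 inputs gives matching results.
verdict: equivalent


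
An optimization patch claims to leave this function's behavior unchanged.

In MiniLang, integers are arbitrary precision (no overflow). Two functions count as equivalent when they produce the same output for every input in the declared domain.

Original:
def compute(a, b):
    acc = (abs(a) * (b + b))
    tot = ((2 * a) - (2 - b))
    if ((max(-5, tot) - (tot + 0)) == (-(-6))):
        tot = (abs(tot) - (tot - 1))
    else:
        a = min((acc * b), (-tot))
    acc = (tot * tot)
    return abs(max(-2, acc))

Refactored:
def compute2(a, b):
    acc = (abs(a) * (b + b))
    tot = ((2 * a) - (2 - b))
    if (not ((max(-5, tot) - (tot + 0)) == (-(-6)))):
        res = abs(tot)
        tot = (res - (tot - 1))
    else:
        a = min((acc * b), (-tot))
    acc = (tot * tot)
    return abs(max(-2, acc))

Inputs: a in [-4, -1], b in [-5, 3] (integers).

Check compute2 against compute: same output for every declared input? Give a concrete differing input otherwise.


Evaluate both at a=-4, b=-5.
compute: acc := -40 | tot := -15 | ((max(-5, tot) - (tot + 0)) == (-(-6))): false | a := 15 | acc := 225 | result 225
compute2: acc := -40 | tot := -15 | (not ((max(-5, tot) - (tot + 0)) == (-(-6)))): true | res := 15 | tot := 31 | acc := 961 | result 961
225 and 961 differ, so these are not the same function on this domain.
verdict: not equivalent; witness: a=-4, b=-5


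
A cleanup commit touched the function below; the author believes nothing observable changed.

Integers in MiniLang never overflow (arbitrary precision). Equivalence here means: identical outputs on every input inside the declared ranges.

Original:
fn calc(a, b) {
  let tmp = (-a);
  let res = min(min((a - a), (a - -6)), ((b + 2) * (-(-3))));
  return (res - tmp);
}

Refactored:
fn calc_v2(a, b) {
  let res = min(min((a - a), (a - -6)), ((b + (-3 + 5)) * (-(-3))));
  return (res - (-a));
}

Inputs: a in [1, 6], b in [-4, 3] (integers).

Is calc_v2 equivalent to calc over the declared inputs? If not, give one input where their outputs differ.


Side by side, the visible changes include: constant usage differs, statement counts differ, local variable names differ, arithmetic usage differs.
As a probe, take a=2, b=-1: calc runs tmp becomes -2; next res becomes 0; next final value 2; calc_v2 runs res becomes 0; next final value 2; both end at 2.
Sweeping the whole domain (48 inputs) finds no disagreement.
verdict: equivalent


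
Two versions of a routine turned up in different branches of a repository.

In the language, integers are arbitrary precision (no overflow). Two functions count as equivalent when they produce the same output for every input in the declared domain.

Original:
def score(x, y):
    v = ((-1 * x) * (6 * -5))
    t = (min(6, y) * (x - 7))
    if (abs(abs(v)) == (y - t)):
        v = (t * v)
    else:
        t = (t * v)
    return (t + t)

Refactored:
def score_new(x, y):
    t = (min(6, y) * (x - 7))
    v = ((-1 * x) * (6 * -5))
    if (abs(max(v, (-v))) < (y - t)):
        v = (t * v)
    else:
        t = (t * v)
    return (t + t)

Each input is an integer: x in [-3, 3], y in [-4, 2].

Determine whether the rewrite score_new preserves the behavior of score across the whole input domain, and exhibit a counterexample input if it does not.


Consider the input x=0, y=1.
score: v becomes 0; next t becomes -7; next (abs(abs(v)) == (y - t)) evaluates to false; next t becomes 0; next final value 0
score_new: t becomes -7; next v becomes 0; next (abs(max(v, (-v))) < (y - t)) evaluates to true; next v becomes 0; next final value -14
0 != -14, so the rewrite changes behavior.
verdict: not equivalent; witness: x=0, y=1


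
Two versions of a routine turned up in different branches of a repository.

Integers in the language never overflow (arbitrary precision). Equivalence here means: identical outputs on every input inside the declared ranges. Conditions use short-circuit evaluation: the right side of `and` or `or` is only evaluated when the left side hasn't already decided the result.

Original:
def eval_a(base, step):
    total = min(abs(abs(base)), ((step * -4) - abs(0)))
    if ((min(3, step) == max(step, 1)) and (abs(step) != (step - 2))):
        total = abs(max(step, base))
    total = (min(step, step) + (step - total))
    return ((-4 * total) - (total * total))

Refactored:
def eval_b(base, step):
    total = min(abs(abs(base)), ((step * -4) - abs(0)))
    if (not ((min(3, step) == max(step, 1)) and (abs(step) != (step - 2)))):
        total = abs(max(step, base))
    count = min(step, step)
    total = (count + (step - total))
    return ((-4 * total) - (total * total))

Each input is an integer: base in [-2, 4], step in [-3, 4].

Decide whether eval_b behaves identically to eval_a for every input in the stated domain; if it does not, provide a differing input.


Evaluate both at base=-2, step=-1.
eval_a: total := 2 | ((min(3, step) == max(step, 1)) and (abs(step) != (step - 2))): false | total := -4 | result 0
eval_b: total := 2 | (not ((min(3, step) == max(step, 1)) and (abs(step) != (step - 2)))): true | total := 1 | count := -1 | total := -3 | result 3
0 vs 3 — the two versions disagree here.
verdict: not equivalent; witness: base=-2, step=-1


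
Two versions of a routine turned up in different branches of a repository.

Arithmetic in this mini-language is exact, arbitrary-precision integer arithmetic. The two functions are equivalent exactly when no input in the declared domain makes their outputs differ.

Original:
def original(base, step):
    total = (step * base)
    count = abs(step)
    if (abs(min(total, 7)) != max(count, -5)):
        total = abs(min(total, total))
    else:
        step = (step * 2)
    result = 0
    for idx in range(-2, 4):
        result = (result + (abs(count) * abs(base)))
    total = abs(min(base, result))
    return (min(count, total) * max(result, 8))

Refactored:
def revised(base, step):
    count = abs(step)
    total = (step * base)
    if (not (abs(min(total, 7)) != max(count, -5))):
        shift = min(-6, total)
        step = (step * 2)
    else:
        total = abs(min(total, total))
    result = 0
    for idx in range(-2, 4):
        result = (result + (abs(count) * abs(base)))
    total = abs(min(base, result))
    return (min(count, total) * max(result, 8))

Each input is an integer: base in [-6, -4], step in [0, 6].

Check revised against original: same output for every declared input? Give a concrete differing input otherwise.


The two versions differ — the changes include boolean connective usage differs, statement counts differ, min/max/abs usage differs, local variable names differ, constant usage differs.
Tracing base=-5, step=1: original: total = -5; count = 1; (abs(min(total, 7)) != max(count, -5)) -> true; total = 5; result = 0; [idx=-2]; result = 5; [idx=-1]; result = 10; [idx=0]; result = 15; [idx=1]; result = 20; [idx=2]; result = 25; [idx=3]; result = 30; total = 5; return 30 | revised: count = 1; total = -5; (not (abs(min(total, 7)) != max(count, -5))) -> false; total = 5; result = 0; [idx=-2]; result = 5; [idx=-1]; result = 10; [idx=0]; result = 15; [idx=1]; result = 20; [idx=2]; result = 25; [idx=3]; result = 30; total = 5; return 30 — matching result 30.
Every one of the 21 inputs gives matching results.
verdict: equivalent


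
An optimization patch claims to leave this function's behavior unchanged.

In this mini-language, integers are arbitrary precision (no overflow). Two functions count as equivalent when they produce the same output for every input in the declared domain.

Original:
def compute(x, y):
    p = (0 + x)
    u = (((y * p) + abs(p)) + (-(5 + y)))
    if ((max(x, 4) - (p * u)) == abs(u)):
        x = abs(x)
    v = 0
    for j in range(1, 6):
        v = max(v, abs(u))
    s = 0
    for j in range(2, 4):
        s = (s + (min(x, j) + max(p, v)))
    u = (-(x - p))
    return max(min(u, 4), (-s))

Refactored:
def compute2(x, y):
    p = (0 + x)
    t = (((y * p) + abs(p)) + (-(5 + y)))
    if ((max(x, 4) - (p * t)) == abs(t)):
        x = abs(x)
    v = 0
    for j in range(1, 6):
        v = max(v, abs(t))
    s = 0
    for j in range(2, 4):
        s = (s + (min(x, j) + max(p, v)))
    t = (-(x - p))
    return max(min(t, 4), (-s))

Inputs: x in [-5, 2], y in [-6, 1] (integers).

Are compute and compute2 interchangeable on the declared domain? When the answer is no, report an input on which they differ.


The two versions differ — the changes include local variable names differ.
One worked example (x=1, y=-5) — compute: p := 1 | u := -4 | ((max(x, 4) - (p * u)) == abs(u)): false | v := 0 | iter j=1: | v := 4 | iter j=2: | v := 4 | iter j=3: | v := 4 | iter j=4: | v := 4 | iter j=5: | v := 4 | s := 0 | iter j=2: | s := 5 | iter j=3: | s := 10 | u := 0 | result 0; compute2: p := 1 | t := -4 | ((max(x, 4) - (p * t)) == abs(t)): false | v := 0 | iter j=1: | v := 4 | iter j=2: | v := 4 | iter j=3: | v := 4 | iter j=4: | v := 4 | iter j=5: | v := 4 | s := 0 | iter j=2: | s := 5 | iter j=3: | s := 10 | t := 0 | result 0; agreement on 0.
Checked all 64 inputs in the declared domain: the outputs agree on every one.
verdict: equivalent


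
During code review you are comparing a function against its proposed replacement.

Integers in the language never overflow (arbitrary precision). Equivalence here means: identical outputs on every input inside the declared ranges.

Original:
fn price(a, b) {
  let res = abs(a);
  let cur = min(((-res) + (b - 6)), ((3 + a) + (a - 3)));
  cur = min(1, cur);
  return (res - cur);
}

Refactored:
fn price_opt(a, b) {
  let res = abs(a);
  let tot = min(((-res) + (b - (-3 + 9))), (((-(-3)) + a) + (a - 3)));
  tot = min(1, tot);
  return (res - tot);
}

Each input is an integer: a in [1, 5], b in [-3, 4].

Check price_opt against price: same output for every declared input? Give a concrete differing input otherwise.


The two versions differ — the changes include arithmetic usage differs, and local variable names differ, and constant usage differs.
As a probe, take a=5, b=0: price runs res = 5; cur = -11; cur = -11; return 16; price_opt runs res = 5; tot = -11; tot = -11; return 16; both end at 16.
An exhaustive pass over the 40 declared inputs shows identical outputs.
verdict: equivalent


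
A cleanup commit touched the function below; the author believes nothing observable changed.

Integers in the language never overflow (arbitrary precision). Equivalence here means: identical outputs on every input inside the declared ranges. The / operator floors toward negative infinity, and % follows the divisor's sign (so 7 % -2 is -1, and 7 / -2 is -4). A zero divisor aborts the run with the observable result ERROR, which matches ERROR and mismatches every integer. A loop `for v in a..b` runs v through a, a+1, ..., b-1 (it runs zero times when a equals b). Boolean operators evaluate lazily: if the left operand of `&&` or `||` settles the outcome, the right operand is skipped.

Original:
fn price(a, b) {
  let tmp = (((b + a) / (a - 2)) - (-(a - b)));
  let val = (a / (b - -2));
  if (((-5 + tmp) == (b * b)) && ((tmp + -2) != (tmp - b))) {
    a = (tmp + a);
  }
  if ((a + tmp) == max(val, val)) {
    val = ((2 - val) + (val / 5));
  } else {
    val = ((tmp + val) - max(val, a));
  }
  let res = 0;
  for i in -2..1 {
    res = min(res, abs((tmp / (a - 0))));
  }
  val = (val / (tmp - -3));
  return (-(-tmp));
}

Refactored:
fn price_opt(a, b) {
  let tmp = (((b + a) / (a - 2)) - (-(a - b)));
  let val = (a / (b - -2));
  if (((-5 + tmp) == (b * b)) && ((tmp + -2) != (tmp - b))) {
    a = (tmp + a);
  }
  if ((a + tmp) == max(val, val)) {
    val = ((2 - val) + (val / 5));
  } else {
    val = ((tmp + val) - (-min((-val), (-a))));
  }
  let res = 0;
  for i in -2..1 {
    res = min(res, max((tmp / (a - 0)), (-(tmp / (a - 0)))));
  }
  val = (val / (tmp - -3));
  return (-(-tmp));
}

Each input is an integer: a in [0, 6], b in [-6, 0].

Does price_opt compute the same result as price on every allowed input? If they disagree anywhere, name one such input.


The two versions differ — the changes include constant usage differs, plus arithmetic usage differs, plus min/max/abs usage differs.
Tracing a=3, b=-6: price: tmp becomes 6; next val becomes -1; next (((-5 + tmp) == (b * b)) && ((tmp + -2) != (tmp - b))) evaluates to false; next ((a + tmp) == max(val, val)) evaluates to false; next val becomes 2; next res becomes 0; next at i=-2:; next res becomes 0; next at i=-1:; next res becomes 0; next at i=0:; next res becomes 0; next val becomes 0; next final value 6 | price_opt: tmp becomes 6; next val becomes -1; next (((-5 + tmp) == (b * b)) && ((tmp + -2) != (tmp - b))) evaluates to false; next ((a + tmp) == max(val, val)) evaluates to false; next val becomes 2; next res becomes 0; next at i=-2:; next res becomes 0; next at i=-1:; next res becomes 0; next at i=0:; next res becomes 0; next val becomes 0; next final value 6 — matching result 6.
Sweeping the whole domain (49 inputs) finds no disagreement.
verdict: equivalent


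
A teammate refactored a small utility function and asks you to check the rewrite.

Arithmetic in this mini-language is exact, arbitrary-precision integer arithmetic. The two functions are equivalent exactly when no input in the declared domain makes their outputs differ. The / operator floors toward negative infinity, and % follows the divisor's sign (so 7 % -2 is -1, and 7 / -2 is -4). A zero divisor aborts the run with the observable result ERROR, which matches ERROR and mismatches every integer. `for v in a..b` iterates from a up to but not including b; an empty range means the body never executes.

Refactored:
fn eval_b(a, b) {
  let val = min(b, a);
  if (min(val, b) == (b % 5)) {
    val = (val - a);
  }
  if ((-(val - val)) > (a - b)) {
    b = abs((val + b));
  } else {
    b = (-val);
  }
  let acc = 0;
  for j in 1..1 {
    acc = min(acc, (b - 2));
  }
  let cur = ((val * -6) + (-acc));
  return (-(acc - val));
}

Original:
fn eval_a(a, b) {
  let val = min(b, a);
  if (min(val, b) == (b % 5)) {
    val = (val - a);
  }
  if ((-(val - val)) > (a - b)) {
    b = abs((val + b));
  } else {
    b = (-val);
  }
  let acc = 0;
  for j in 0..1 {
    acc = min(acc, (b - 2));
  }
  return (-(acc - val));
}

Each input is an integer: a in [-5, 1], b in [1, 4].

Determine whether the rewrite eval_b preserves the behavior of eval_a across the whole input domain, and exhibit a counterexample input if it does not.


Input a=-5, b=4: -4 from eval_a versus -5 from eval_b.
verdict: not equivalent; witness: a=-5, b=4


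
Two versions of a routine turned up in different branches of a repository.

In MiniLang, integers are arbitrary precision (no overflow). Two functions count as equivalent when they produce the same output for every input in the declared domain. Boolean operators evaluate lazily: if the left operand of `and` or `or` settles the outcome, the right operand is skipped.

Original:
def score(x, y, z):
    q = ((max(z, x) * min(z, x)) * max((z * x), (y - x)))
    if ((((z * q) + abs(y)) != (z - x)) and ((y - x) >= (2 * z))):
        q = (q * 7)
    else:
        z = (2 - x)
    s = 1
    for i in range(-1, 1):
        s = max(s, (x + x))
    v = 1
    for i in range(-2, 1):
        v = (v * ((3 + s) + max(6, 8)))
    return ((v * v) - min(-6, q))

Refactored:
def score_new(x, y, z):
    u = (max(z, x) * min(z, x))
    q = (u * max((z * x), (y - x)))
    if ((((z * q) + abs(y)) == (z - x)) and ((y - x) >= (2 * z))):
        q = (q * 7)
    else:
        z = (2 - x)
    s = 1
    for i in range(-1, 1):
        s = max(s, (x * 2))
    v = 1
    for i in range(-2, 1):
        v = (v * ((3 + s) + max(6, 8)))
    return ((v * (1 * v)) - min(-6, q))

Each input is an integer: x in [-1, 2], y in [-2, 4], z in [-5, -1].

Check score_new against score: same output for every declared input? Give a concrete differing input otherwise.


Consider the input x=1, y=2, z=-5.
score: q := -5 | ((((z * q) + abs(y)) != (z - x)) and ((y - x) >= (2 * z))): true | q := -35 | s := 1 | iter i=-1: | s := 2 | iter i=0: | s := 2 | v := 1 | iter i=-2: | v := 13 | iter i=-1: | v := 169 | iter i=0: | v := 2197 | result 4826844
score_new: u := -5 | q := -5 | ((((z * q) + abs(y)) == (z - x)) and ((y - x) >= (2 * z))): false | z := 1 | s := 1 | iter i=-1: | s := 2 | iter i=0: | s := 2 | v := 1 | iter i=-2: | v := 13 | iter i=-1: | v := 169 | iter i=0: | v := 2197 | result 4826815
4826844 against 4826815: the behavior changed.
verdict: not equivalent; witness: x=1, y=2, z=-5


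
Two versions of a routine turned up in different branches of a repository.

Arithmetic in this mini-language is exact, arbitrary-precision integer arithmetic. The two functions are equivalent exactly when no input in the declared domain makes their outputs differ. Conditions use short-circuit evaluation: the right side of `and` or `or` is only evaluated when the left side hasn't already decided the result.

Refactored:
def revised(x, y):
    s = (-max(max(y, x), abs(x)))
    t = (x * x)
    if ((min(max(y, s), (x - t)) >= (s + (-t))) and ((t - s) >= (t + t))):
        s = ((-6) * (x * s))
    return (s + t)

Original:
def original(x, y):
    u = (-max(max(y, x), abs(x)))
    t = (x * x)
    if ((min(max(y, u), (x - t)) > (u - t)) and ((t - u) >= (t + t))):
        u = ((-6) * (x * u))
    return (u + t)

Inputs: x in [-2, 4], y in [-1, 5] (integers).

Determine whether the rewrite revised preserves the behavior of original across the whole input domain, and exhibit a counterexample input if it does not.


On input x=-1, y=-1, original returns 0 while revised returns -5.
verdict: not equivalent; witness: x=-1, y=-1


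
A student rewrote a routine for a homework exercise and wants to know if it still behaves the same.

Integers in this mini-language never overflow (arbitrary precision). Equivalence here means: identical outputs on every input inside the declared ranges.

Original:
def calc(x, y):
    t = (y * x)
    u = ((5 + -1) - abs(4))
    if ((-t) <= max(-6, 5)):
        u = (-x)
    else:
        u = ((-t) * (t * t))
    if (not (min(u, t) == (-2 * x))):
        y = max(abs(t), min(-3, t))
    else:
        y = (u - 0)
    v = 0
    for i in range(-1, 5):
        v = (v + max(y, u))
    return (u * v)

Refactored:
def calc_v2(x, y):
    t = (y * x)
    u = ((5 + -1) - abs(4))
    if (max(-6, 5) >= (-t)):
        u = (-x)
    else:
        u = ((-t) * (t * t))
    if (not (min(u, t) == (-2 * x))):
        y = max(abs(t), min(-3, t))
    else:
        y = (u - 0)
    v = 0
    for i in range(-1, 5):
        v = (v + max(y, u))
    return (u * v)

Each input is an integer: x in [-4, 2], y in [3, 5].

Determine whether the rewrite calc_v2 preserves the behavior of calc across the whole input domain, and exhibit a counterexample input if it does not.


Comparing the listings, the differences include: comparison usage differs.
As a probe, take x=-4, y=3: calc runs t=-12, then u=0, then ((-t) <= max(-6, 5)) is false, then u=1728, then (not (min(u, t) == (-2 * x))) is true, then y=12, then v=0, then (i=-1), then v=1728, then (i=0), then v=3456, then (i=1), then v=5184, then (i=2), then v=6912, then (i=3), then v=8640, then (i=4), then v=10368, then returns 17915904; calc_v2 runs t=-12, then u=0, then (max(-6, 5) >= (-t)) is false, then u=1728, then (not (min(u, t) == (-2 * x))) is true, then y=12, then v=0, then (i=-1), then v=1728, then (i=0), then v=3456, then (i=1), then v=5184, then (i=2), then v=6912, then (i=3), then v=8640, then (i=4), then v=10368, then returns 17915904; both end at 17915904.
Checked all 21 inputs in the declared domain: the outputs agree on every one.
verdict: equivalent


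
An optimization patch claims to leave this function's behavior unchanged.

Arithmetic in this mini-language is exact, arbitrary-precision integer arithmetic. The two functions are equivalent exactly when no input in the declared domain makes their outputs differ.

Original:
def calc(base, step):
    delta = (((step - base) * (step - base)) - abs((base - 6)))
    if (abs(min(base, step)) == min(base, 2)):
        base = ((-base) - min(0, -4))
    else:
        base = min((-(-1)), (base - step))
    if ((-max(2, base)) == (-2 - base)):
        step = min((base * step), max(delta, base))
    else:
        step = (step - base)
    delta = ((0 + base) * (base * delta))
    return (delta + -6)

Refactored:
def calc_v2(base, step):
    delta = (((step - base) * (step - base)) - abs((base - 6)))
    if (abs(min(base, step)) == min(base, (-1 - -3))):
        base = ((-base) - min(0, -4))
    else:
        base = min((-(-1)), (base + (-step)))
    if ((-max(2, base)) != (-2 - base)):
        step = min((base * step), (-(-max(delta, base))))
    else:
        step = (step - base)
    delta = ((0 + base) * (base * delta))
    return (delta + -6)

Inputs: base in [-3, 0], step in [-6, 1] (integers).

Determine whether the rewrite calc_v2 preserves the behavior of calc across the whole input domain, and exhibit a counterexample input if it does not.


The suspicious edit (`((-max(2, base)) == (-2 - base))` became `((-max(2, base)) != (-2 - base))`) never changes the result for any input inside the declared domain.
As a probe, take base=0, step=-3: calc runs delta becomes 3; next (abs(min(base, step)) == min(base, 2)) evaluates to false; next base becomes 1; next ((-max(2, base)) == (-2 - base)) evaluates to false; next step becomes -4; next delta becomes 3; next final value -3; calc_v2 runs delta becomes 3; next (abs(min(base, step)) == min(base, (-1 - -3))) evaluates to false; next base becomes 1; next ((-max(2, base)) != (-2 - base)) evaluates to true; next step becomes -3; next delta becomes 3; next final value -3; both end at -3.
Checked all 32 inputs in the declared domain: the outputs agree on every one.
verdict: equivalent


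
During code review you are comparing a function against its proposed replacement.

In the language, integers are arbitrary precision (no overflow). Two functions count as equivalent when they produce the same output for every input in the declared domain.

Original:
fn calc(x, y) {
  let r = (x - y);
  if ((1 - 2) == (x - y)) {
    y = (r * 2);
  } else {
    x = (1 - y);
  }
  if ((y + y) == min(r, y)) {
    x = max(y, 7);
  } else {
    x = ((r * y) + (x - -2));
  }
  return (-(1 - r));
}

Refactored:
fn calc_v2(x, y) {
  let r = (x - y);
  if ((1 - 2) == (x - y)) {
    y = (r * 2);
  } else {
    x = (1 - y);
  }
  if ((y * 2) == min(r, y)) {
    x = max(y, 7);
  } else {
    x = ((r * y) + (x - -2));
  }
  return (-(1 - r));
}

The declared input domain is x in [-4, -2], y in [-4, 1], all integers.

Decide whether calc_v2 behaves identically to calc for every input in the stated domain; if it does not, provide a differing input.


Comparing the listings, the differences include: arithmetic usage differs; also constant usage differs.
One worked example (x=-4, y=-1) — calc: r := -3 | ((1 - 2) == (x - y)): false | x := 2 | ((y + y) == min(r, y)): false | x := 7 | result -4; calc_v2: r := -3 | ((1 - 2) == (x - y)): false | x := 2 | ((y * 2) == min(r, y)): false | x := 7 | result -4; agreement on -4.
An exhaustive pass over the 18 declared inputs shows identical outputs.
verdict: equivalent


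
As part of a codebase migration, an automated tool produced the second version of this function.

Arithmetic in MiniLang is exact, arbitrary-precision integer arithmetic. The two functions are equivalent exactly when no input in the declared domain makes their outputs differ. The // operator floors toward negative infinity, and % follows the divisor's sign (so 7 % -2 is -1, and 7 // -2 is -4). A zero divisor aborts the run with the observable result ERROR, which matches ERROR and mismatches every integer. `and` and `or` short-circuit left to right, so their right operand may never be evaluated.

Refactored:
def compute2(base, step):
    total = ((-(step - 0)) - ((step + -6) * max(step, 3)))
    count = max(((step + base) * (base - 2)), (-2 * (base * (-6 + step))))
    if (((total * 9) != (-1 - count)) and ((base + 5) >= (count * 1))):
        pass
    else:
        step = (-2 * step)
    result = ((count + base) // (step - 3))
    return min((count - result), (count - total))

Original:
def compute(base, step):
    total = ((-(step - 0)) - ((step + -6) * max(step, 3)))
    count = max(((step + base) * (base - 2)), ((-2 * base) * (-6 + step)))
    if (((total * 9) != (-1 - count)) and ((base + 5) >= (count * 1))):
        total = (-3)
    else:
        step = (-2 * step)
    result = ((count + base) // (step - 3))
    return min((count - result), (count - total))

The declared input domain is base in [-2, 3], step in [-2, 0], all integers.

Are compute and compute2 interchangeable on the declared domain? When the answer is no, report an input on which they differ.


These are not equivalent — on base=-1, step=0 the outputs split (4 vs -15).
compute: total = 18; count = 3; (((total * 9) != (-1 - count)) and ((base + 5) >= (count * 1))) -> true; total = -3; result = -1; return 4
compute2: total = 18; count = 3; (((total * 9) != (-1 - count)) and ((base + 5) >= (count * 1))) -> true; result = -1; return -15
verdict: not equivalent; witness: base=-1, step=0


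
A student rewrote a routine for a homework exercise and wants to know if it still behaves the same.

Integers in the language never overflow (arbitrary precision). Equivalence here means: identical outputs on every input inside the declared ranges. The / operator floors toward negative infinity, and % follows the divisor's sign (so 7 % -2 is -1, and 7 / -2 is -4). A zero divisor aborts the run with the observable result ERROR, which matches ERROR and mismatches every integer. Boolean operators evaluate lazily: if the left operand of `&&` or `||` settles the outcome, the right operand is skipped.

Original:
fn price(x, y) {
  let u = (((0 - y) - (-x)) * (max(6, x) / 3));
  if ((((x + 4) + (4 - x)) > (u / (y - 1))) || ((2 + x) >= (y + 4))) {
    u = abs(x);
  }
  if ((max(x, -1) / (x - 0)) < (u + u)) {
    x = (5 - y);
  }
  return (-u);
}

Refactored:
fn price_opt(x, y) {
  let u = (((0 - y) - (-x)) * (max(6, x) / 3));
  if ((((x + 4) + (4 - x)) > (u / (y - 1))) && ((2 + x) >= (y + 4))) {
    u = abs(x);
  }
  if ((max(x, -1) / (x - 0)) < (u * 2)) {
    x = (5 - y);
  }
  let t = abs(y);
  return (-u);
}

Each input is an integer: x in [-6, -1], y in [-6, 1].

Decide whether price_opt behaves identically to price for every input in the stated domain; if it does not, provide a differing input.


These are not equivalent — on x=-6, y=-6 the outputs split (-6 vs 0).
price: u := 0 | ((((x + 4) + (4 - x)) > (u / (y - 1))) || ((2 + x) >= (y + 4))): true | u := 6 | ((max(x, -1) / (x - 0)) < (u + u)): true | x := 11 | result -6
price_opt: u := 0 | ((((x + 4) + (4 - x)) > (u / (y - 1))) && ((2 + x) >= (y + 4))): false | ((max(x, -1) / (x - 0)) < (u * 2)): false | t := 6 | result 0
verdict: not equivalent; witness: x=-6, y=-6


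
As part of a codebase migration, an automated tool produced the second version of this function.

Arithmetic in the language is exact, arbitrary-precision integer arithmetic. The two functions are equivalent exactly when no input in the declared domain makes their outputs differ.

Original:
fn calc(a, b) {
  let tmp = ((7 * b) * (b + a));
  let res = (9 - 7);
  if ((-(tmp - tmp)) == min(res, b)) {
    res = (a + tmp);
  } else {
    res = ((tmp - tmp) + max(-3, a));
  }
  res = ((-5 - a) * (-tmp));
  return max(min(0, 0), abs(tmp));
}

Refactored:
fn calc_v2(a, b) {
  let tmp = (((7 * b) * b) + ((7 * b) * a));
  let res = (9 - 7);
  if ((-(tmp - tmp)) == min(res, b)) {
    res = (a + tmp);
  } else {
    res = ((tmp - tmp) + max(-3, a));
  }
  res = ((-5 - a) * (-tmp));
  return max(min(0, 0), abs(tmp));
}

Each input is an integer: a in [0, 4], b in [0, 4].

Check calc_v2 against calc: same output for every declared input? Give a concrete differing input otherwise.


Behavior is preserved: although constant usage differs; arithmetic usage differs, the outputs never diverge.
Spot check at a=3, b=2 — calc: tmp becomes 70; next res becomes 2; next ((-(tmp - tmp)) == min(res, b)) evaluates to false; next res becomes 3; next res becomes 560; next final value 70. calc_v2: tmp becomes 70; next res becomes 2; next ((-(tmp - tmp)) == min(res, b)) evaluates to false; next res becomes 3; next res becomes 560; next final value 70. Both give 70.
Checked all 25 inputs in the declared domain: the outputs agree on every one.
verdict: equivalent


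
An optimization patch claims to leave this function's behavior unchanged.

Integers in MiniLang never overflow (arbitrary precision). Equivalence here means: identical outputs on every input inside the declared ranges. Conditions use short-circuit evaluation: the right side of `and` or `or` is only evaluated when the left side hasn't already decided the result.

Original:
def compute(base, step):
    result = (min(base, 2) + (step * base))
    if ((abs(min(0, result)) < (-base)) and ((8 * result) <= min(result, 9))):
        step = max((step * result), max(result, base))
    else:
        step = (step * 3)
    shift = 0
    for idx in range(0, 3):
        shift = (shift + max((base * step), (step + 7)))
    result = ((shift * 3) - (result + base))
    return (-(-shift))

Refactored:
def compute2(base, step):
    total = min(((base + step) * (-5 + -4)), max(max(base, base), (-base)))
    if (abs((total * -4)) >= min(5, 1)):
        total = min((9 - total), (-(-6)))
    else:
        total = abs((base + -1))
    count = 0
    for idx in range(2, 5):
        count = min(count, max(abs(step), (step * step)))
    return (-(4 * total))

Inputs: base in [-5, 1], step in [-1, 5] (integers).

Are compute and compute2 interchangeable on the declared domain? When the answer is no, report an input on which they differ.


These are not equivalent — on base=-5, step=-1 the outputs split (21 vs -16).
compute: result := 0 | ((abs(min(0, result)) < (-base)) and ((8 * result) <= min(result, 9))): true | step := 0 | shift := 0 | iter idx=0: | shift := 7 | iter idx=1: | shift := 14 | iter idx=2: | shift := 21 | result := 68 | result 21
compute2: total := 5 | (abs((total * -4)) >= min(5, 1)): true | total := 4 | count := 0 | iter idx=2: | count := 0 | iter idx=3: | count := 0 | iter idx=4: | count := 0 | result -16
verdict: not equivalent; witness: base=-5, step=-1
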